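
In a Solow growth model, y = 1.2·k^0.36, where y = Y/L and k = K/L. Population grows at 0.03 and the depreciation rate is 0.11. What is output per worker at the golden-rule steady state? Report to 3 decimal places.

Break-even investment rate: n + δ = 0.03 + 0.11 = 0.14.
At the golden rule the marginal product of capital equals n+δ: 0.36·1.2·k^(0.36−1) = 0.14. Solving, k_gold = (0.36·1.2/0.14)^(1/0.64) ≈ 5.8159.
Output: y_gold = 1.2·k_gold^0.36 = 1.2·5.8159^0.36 ≈ 2.2617.

y_gold ≈ 2.262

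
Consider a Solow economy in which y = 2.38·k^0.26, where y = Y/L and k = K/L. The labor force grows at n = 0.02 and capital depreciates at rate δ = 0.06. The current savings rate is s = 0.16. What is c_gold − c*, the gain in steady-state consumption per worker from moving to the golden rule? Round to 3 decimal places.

Δc ≈ 0.155

n + δ = 0.02 + 0.06 = 0.08.
Current steady state (s = 0.16): k* = (0.16·2.38/0.08)^(1/0.74) ≈ 8.2354, y* = 2.38·8.2354^0.26 ≈ 4.1177, c* = (1−0.16)·4.1177 ≈ 3.4589.
At the golden rule the marginal product of capital equals n+δ: 0.26·2.38·k^(0.26−1) = 0.08. Solving, k_gold = (0.26·2.38/0.08)^(1/0.74) ≈ 15.8716.
y_gold = 2.38·15.8716^0.26 ≈ 4.8836, c_gold = y_gold − 0.08·k_gold ≈ 3.6139.
Gain: Δc = 3.6139 − 3.4589 ≈ 0.1550.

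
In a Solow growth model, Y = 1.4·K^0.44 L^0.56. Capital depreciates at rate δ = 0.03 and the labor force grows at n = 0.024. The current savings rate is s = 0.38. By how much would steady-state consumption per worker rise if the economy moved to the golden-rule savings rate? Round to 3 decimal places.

Capital per worker breaks even when investment replaces (n + δ)·k; here n + δ = 0.054.
Current steady state (s = 0.38): k* = (0.38·1.4/0.054)^(1/0.56) ≈ 59.4482, y* = 1.4·59.4482^0.44 ≈ 8.4479, c* = (1−0.38)·8.4479 ≈ 5.2377.
Setting f'(k) = n+δ gives 0.44·1.4·k^(0.44−1) = 0.054, hence k_gold = (0.44·1.4/0.054)^(1/0.56) ≈ 77.2385.
y_gold = 1.4·77.2385^0.44 ≈ 9.4793, c_gold = y_gold − 0.054·k_gold ≈ 5.3084.
Gain: Δc = 5.3084 − 5.2377 ≈ 0.0707.

Δc ≈ 0.071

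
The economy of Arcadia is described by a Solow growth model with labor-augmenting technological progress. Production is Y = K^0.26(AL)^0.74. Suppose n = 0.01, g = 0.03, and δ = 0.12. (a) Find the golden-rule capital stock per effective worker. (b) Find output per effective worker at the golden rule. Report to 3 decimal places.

(a) k_gold ≈ 1.927; (b) y_gold ≈ 1.186

Capital per effective worker breaks even when investment replaces (n + g + δ)·k; here n + g + δ = 0.16.
Maximizing c = f(k) − (n+g+δ)·k gives f'(k) = n+g+δ, i.e. 0.26·k^(0.26−1) = 0.16, so k_gold = (0.26/0.16)^(1/0.74) ≈ 1.9272.
y_gold = 1.9272^0.26 ≈ 1.1860.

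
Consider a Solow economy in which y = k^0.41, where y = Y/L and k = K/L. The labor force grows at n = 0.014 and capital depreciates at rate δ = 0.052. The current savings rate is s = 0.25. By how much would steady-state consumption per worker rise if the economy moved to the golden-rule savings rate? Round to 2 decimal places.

n + δ = 0.014 + 0.052 = 0.066.
Current steady state (s = 0.25): k* = (0.25/0.066)^(1/0.59) ≈ 9.5572, y* = 9.5572^0.41 ≈ 2.5231, c* = (1−0.25)·2.5231 ≈ 1.8923.
Maximizing c = f(k) − (n+δ)·k gives f'(k) = n+δ, i.e. 0.41·k^(0.41−1) = 0.066, so k_gold = (0.41/0.066)^(1/0.59) ≈ 22.1042.
y_gold = 22.1042^0.41 ≈ 3.5582, c_gold = y_gold − 0.066·k_gold ≈ 2.0994.
Gain: Δc = 2.0994 − 1.8923 ≈ 0.2070.

Δc ≈ 0.21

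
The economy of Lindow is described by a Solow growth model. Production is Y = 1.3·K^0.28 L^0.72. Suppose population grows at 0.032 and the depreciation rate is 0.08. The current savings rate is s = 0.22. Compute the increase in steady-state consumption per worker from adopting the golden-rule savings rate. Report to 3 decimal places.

The effective depreciation rate is n + δ = 0.032 + 0.08 = 0.112.
Current steady state (s = 0.22): k* = (0.22·1.3/0.112)^(1/0.72) ≈ 3.6769, y* = 1.3·3.6769^0.28 ≈ 1.8719, c* = (1−0.22)·1.8719 ≈ 1.4601.
Setting f'(k) = n+δ gives 0.28·1.3·k^(0.28−1) = 0.112, hence k_gold = (0.28·1.3/0.112)^(1/0.72) ≈ 5.1398.
y_gold = 1.3·5.1398^0.28 ≈ 2.0559, c_gold = y_gold − 0.112·k_gold ≈ 1.4803.
Gain: Δc = 1.4803 − 1.4601 ≈ 0.0202.

Δc ≈ 0.020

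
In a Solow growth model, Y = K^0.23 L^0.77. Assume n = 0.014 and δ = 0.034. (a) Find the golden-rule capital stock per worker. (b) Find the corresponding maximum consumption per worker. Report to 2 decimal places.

Capital per worker breaks even when investment replaces (n + δ)·k; here n + δ = 0.048.
Setting f'(k) = n+δ gives 0.23·k^(0.23−1) = 0.048, hence k_gold = (0.23/0.048)^(1/0.77) ≈ 7.6515.
y_gold = 7.6515^0.23 ≈ 1.5968; c_gold = y_gold − 0.048·k_gold ≈ 1.2296.

(a) k_gold ≈ 7.65; (b) c_gold ≈ 1.23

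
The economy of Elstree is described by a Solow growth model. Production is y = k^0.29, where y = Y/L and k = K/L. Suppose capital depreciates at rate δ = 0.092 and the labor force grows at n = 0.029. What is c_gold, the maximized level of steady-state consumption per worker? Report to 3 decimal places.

Break-even investment rate: n + δ = 0.029 + 0.092 = 0.121.
Setting f'(k) = n+δ gives 0.29·k^(0.29−1) = 0.121, hence k_gold = (0.29/0.121)^(1/0.71) ≈ 3.4250.
y_gold = 3.4250^0.29 ≈ 1.4291.
c_gold = y_gold − (n+δ)·k_gold = 1.4291 − 0.121·3.4250 ≈ 1.0146.

c_gold ≈ 1.015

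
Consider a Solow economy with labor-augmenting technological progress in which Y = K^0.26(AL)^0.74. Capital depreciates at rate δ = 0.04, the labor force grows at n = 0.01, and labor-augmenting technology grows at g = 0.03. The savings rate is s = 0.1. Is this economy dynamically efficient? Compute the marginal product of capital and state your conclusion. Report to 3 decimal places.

Capital per effective worker breaks even when investment replaces (n + g + δ)·k; here n + g + δ = 0.08.
Steady-state k*: s·k^0.26 = 0.08·k gives k* = (0.1/0.08)^(1/0.74) ≈ 1.3519.
MPK = 0.26·1.3519^(-0.74) ≈ 0.2080.
MPK > n+g+δ = 0.08, so the economy is dynamically efficient (under-saving).

dynamically efficient; MPK ≈ 0.208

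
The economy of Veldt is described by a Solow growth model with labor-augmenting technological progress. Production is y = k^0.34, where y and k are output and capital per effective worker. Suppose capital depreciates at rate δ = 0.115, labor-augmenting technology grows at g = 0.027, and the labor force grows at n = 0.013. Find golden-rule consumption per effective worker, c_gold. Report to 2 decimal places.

c_gold ≈ 0.99

Break-even investment rate: n + g + δ = 0.013 + 0.027 + 0.115 = 0.155.
Setting f'(k) = n+g+δ gives 0.34·k^(0.34−1) = 0.155, hence k_gold = (0.34/0.155)^(1/0.66) ≈ 3.2877.
y_gold = 3.2877^0.34 ≈ 1.4988.
c_gold = y_gold − (n+g+δ)·k_gold = 1.4988 − 0.155·3.2877 ≈ 0.9892.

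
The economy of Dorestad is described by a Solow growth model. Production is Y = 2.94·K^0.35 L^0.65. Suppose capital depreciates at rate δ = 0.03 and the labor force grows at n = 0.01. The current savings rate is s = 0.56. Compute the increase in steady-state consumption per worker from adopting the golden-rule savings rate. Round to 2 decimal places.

Break-even investment rate: n + δ = 0.01 + 0.03 = 0.04.
Current steady state (s = 0.56): k* = (0.56·2.94/0.04)^(1/0.65) ≈ 304.6550, y* = 2.94·304.6550^0.35 ≈ 21.7611, c* = (1−0.56)·21.7611 ≈ 9.5749.
Setting f'(k) = n+δ gives 0.35·2.94·k^(0.35−1) = 0.04, hence k_gold = (0.35·2.94/0.04)^(1/0.65) ≈ 147.8351.
y_gold = 2.94·147.8351^0.35 ≈ 16.8954, c_gold = y_gold − 0.04·k_gold ≈ 10.9820.
Gain: Δc = 10.9820 − 9.5749 ≈ 1.4072.

Δc ≈ 1.41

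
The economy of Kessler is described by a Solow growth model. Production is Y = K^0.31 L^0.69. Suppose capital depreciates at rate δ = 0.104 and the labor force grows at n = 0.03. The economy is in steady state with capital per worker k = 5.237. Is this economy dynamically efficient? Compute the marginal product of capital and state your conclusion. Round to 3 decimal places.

dynamically inefficient; MPK ≈ 0.099

n + δ = 0.03 + 0.104 = 0.134.
MPK = 0.31·k^(0.31−1) = 0.31·5.237^(-0.69) ≈ 0.0989.
MPK < 0.134, so the economy is dynamically inefficient (over-saving).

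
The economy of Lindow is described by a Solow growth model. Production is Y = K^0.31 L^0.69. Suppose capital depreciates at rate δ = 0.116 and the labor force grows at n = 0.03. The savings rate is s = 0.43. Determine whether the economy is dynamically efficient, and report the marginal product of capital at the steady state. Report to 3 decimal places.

dynamically inefficient; MPK ≈ 0.105

n + δ = 0.03 + 0.116 = 0.146.
Steady-state k*: s·k^0.31 = 0.146·k gives k* = (0.43/0.146)^(1/0.69) ≈ 4.7850.
MPK = 0.31·4.7850^(-0.69) ≈ 0.1053.
MPK < n+δ = 0.146, so the economy is dynamically inefficient (over-saving).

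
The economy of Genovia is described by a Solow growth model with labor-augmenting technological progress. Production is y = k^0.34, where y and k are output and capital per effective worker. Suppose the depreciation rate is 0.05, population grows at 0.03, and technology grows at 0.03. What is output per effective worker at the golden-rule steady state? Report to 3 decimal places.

Break-even investment rate: n + g + δ = 0.03 + 0.03 + 0.05 = 0.11.
Golden rule sets MPK = n+g+δ: 0.34·k^(0.34−1) = 0.11, so k_gold = (0.34/0.11)^(1/0.66) ≈ 5.5278.
Output: y_gold = k_gold^0.34 = 5.5278^0.34 ≈ 1.7884.

y_gold ≈ 1.788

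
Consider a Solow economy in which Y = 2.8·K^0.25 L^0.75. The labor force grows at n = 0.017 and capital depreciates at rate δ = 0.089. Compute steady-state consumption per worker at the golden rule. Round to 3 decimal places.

Break-even investment rate: n + δ = 0.017 + 0.089 = 0.106.
Setting f'(k) = n+δ gives 0.25·2.8·k^(0.25−1) = 0.106, hence k_gold = (0.25·2.8/0.106)^(1/0.75) ≈ 12.3896.
y_gold = 2.8·12.3896^0.25 ≈ 5.2532.
c_gold = y_gold − (n+δ)·k_gold = 5.2532 − 0.106·12.3896 ≈ 3.9399.

c_gold ≈ 3.940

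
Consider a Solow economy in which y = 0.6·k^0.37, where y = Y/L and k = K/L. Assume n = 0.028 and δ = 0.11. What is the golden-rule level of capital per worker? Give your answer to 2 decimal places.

k_gold ≈ 2.13

Capital per worker breaks even when investment replaces (n + δ)·k; here n + δ = 0.138.
Golden rule sets MPK = n+δ: 0.37·0.6·k^(0.37−1) = 0.138, so k_gold = (0.37·0.6/0.138)^(1/0.63) ≈ 2.1268.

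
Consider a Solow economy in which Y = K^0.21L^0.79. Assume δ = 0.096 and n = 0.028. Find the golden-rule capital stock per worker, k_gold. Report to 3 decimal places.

Break-even investment rate: n + δ = 0.028 + 0.096 = 0.124.
Maximizing c = f(k) − (n+δ)·k gives f'(k) = n+δ, i.e. 0.21·k^(0.21−1) = 0.124, so k_gold = (0.21/0.124)^(1/0.79) ≈ 1.9481.

k_gold ≈ 1.948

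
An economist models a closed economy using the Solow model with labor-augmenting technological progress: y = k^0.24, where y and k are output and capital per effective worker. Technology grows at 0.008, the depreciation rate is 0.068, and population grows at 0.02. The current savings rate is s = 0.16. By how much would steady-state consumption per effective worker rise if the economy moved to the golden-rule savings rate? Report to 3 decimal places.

The effective depreciation rate is n + g + δ = 0.02 + 0.008 + 0.068 = 0.096.
Current steady state (s = 0.16): k* = (0.16/0.096)^(1/0.76) ≈ 1.9584, y* = 1.9584^0.24 ≈ 1.1751, c* = (1−0.16)·1.1751 ≈ 0.9870.
Golden rule sets MPK = n+g+δ: 0.24·k^(0.24−1) = 0.096, so k_gold = (0.24/0.096)^(1/0.76) ≈ 3.3389.
y_gold = 3.3389^0.24 ≈ 1.3356, c_gold = y_gold − 0.096·k_gold ≈ 1.0150.
Gain: Δc = 1.0150 − 0.9870 ≈ 0.0280.

Δc ≈ 0.028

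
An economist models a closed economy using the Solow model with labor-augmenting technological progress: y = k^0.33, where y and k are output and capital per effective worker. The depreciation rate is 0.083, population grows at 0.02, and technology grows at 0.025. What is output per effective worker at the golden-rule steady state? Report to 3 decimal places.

Break-even investment rate: n + g + δ = 0.02 + 0.025 + 0.083 = 0.128.
Maximizing c = f(k) − (n+g+δ)·k gives f'(k) = n+g+δ, i.e. 0.33·k^(0.33−1) = 0.128, so k_gold = (0.33/0.128)^(1/0.67) ≈ 4.1104.
Output: y_gold = k_gold^0.33 = 4.1104^0.33 ≈ 1.5943.

y_gold ≈ 1.594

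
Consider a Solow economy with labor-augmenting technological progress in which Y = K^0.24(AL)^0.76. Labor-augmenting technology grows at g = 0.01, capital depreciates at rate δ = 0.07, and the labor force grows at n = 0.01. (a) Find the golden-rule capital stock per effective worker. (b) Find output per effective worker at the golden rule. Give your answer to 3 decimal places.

(a) k_gold ≈ 3.635; (b) y_gold ≈ 1.363

The effective depreciation rate is n + g + δ = 0.01 + 0.01 + 0.07 = 0.09.
Maximizing c = f(k) − (n+g+δ)·k gives f'(k) = n+g+δ, i.e. 0.24·k^(0.24−1) = 0.09, so k_gold = (0.24/0.09)^(1/0.76) ≈ 3.6348.
y_gold = 3.6348^0.24 ≈ 1.3631.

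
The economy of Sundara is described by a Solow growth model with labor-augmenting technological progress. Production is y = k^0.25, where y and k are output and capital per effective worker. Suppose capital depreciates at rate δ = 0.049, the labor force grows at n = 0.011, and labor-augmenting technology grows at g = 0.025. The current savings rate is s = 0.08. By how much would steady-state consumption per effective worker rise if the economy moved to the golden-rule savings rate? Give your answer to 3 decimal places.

Δc ≈ 0.173

Capital per effective worker breaks even when investment replaces (n + g + δ)·k; here n + g + δ = 0.085.
Current steady state (s = 0.08): k* = (0.08/0.085)^(1/0.75) ≈ 0.9223, y* = 0.9223^0.25 ≈ 0.9800, c* = (1−0.08)·0.9800 ≈ 0.9016.
Maximizing c = f(k) − (n+g+δ)·k gives f'(k) = n+g+δ, i.e. 0.25·k^(0.25−1) = 0.085, so k_gold = (0.25/0.085)^(1/0.75) ≈ 4.2140.
y_gold = 4.2140^0.25 ≈ 1.4328, c_gold = y_gold − 0.085·k_gold ≈ 1.0746.
Gain: Δc = 1.0746 − 0.9016 ≈ 0.1730.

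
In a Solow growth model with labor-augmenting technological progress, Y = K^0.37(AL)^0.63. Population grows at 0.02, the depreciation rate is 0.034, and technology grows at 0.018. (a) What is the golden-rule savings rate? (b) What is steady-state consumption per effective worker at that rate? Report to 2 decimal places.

(a) s_gold = 0.37; (b) c_gold ≈ 1.65

n + g + δ = 0.02 + 0.018 + 0.034 = 0.072.
For Cobb-Douglas, s_gold equals capital's share: s_gold = 0.37.
At the golden rule the marginal product of capital equals n+g+δ: 0.37·k^(0.37−1) = 0.072. Solving, k_gold = (0.37/0.072)^(1/0.63) ≈ 13.4389.
y_gold = 13.4389^0.37 ≈ 2.6151; c_gold = (1−0.37)·y_gold ≈ 1.6475.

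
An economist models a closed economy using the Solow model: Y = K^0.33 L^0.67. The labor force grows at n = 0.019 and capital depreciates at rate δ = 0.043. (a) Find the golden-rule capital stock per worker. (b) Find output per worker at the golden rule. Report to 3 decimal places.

Break-even investment rate: n + δ = 0.019 + 0.043 = 0.062.
Golden rule sets MPK = n+δ: 0.33·k^(0.33−1) = 0.062, so k_gold = (0.33/0.062)^(1/0.67) ≈ 12.1273.
y_gold = 12.1273^0.33 ≈ 2.2785.

(a) k_gold ≈ 12.127; (b) y_gold ≈ 2.278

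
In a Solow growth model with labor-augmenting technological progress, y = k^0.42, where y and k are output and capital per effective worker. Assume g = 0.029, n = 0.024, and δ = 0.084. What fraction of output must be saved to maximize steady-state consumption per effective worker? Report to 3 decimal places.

s_gold = 0.420

n + g + δ = 0.024 + 0.029 + 0.084 = 0.137.
At the golden rule MPK = n+g+δ, and in any Cobb-Douglas steady state s = (n+g+δ)·k/y = MPK·k/y = capital's share 0.42.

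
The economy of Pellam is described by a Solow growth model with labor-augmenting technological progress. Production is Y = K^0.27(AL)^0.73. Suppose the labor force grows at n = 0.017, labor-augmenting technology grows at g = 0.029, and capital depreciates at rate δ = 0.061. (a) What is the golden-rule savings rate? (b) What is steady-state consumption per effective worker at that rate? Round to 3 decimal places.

The effective depreciation rate is n + g + δ = 0.017 + 0.029 + 0.061 = 0.107.
For Cobb-Douglas, s_gold equals capital's share: s_gold = 0.27.
Maximizing c = f(k) − (n+g+δ)·k gives f'(k) = n+g+δ, i.e. 0.27·k^(0.27−1) = 0.107, so k_gold = (0.27/0.107)^(1/0.73) ≈ 3.5535.
y_gold = 3.5535^0.27 ≈ 1.4082; c_gold = (1−0.27)·y_gold ≈ 1.0280.

(a) s_gold = 0.270; (b) c_gold ≈ 1.028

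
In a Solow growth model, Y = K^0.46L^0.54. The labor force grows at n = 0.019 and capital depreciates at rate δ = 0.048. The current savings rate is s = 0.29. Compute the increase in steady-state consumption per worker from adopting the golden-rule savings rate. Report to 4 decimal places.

Δc ≈ 0.3134

The effective depreciation rate is n + δ = 0.019 + 0.048 = 0.067.
Current steady state (s = 0.29): k* = (0.29/0.067)^(1/0.54) ≈ 15.0791, y* = 15.0791^0.46 ≈ 3.4838, c* = (1−0.29)·3.4838 ≈ 2.4735.
Golden rule sets MPK = n+δ: 0.46·k^(0.46−1) = 0.067, so k_gold = (0.46/0.067)^(1/0.54) ≈ 35.4334.
y_gold = 35.4334^0.46 ≈ 5.1610, c_gold = y_gold − 0.067·k_gold ≈ 2.7869.
Gain: Δc = 2.7869 − 2.4735 ≈ 0.3134.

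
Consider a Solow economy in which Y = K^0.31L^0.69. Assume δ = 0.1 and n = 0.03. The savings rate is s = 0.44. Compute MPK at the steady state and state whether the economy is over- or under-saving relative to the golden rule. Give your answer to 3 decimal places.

Break-even investment rate: n + δ = 0.03 + 0.1 = 0.13.
Steady-state k*: s·k^0.31 = 0.13·k gives k* = (0.44/0.13)^(1/0.69) ≈ 5.8534.
MPK = 0.31·5.8534^(-0.69) ≈ 0.0916.
MPK < n+δ = 0.13, so the economy is dynamically inefficient (over-saving).

over-saving; MPK ≈ 0.092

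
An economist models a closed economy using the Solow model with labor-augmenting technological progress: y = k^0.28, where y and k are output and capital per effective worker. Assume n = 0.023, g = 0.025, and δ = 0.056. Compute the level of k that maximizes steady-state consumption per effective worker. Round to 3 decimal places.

k_gold ≈ 3.957

n + g + δ = 0.023 + 0.025 + 0.056 = 0.104.
Golden rule sets MPK = n+g+δ: 0.28·k^(0.28−1) = 0.104, so k_gold = (0.28/0.104)^(1/0.72) ≈ 3.9573.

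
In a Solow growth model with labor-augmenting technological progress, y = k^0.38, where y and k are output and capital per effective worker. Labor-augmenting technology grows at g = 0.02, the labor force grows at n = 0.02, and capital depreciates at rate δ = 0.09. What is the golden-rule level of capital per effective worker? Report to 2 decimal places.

Break-even investment rate: n + g + δ = 0.02 + 0.02 + 0.09 = 0.13.
At the golden rule the marginal product of capital equals n+g+δ: 0.38·k^(0.38−1) = 0.13. Solving, k_gold = (0.38/0.13)^(1/0.62) ≈ 5.6410.

k_gold ≈ 5.64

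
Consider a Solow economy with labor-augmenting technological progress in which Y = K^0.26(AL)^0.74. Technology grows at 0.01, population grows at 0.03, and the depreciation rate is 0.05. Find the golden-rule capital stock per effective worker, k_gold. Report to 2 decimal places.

Capital per effective worker breaks even when investment replaces (n + g + δ)·k; here n + g + δ = 0.09.
At the golden rule the marginal product of capital equals n+g+δ: 0.26·k^(0.26−1) = 0.09. Solving, k_gold = (0.26/0.09)^(1/0.74) ≈ 4.1938.

k_gold ≈ 4.19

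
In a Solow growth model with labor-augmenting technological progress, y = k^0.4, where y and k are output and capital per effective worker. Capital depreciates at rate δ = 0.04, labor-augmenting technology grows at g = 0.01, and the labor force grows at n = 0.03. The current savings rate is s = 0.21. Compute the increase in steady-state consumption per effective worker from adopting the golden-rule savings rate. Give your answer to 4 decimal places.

Capital per effective worker breaks even when investment replaces (n + g + δ)·k; here n + g + δ = 0.08.
Current steady state (s = 0.21): k* = (0.21/0.08)^(1/0.6) ≈ 4.9952, y* = 4.9952^0.4 ≈ 1.9029, c* = (1−0.21)·1.9029 ≈ 1.5033.
At the golden rule the marginal product of capital equals n+g+δ: 0.4·k^(0.4−1) = 0.08. Solving, k_gold = (0.4/0.08)^(1/0.6) ≈ 14.6201.
y_gold = 14.6201^0.4 ≈ 2.9240, c_gold = y_gold − 0.08·k_gold ≈ 1.7544.
Gain: Δc = 1.7544 − 1.5033 ≈ 0.2511.

Δc ≈ 0.2511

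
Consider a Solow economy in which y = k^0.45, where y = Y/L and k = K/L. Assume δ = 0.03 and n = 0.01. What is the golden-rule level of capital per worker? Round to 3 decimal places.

n + δ = 0.01 + 0.03 = 0.04.
Maximizing c = f(k) − (n+δ)·k gives f'(k) = n+δ, i.e. 0.45·k^(0.45−1) = 0.04, so k_gold = (0.45/0.04)^(1/0.55) ≈ 81.5054.

k_gold ≈ 81.505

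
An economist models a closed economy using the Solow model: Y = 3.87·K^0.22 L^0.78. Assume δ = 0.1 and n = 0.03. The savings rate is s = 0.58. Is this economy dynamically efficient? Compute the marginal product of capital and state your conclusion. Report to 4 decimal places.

The effective depreciation rate is n + δ = 0.03 + 0.1 = 0.13.
Steady-state k*: s·A·k^0.22 = 0.13·k gives k* = (0.58·3.87/0.13)^(1/0.78) ≈ 38.5610.
MPK = 0.22·3.87·38.5610^(-0.78) ≈ 0.0493.
MPK < n+δ = 0.13, so the economy is dynamically inefficient (over-saving).

dynamically inefficient; MPK ≈ 0.0493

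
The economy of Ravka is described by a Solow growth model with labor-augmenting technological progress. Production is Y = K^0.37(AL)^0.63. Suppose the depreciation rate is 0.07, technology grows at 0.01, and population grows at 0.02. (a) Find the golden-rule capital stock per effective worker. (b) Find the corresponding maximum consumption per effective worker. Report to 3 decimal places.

Capital per effective worker breaks even when investment replaces (n + g + δ)·k; here n + g + δ = 0.1.
Maximizing c = f(k) − (n+g+δ)·k gives f'(k) = n+g+δ, i.e. 0.37·k^(0.37−1) = 0.1, so k_gold = (0.37/0.1)^(1/0.63) ≈ 7.9782.
y_gold = 7.9782^0.37 ≈ 2.1563; c_gold = y_gold − 0.1·k_gold ≈ 1.3585.

(a) k_gold ≈ 7.978; (b) c_gold ≈ 1.358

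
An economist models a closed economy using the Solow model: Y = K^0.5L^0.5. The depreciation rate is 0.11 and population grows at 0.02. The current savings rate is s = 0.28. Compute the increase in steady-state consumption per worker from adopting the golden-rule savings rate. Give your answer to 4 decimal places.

Δc ≈ 0.3723

Capital per worker breaks even when investment replaces (n + δ)·k; here n + δ = 0.13.
Current steady state (s = 0.28): k* = (0.28/0.13)^(1/0.5) ≈ 4.6391, y* = 4.6391^0.5 ≈ 2.1538, c* = (1−0.28)·2.1538 ≈ 1.5508.
Maximizing c = f(k) − (n+δ)·k gives f'(k) = n+δ, i.e. 0.5·k^(0.5−1) = 0.13, so k_gold = (0.5/0.13)^(1/0.5) ≈ 14.7929.
y_gold = 14.7929^0.5 ≈ 3.8462, c_gold = y_gold − 0.13·k_gold ≈ 1.9231.
Gain: Δc = 1.9231 − 1.5508 ≈ 0.3723.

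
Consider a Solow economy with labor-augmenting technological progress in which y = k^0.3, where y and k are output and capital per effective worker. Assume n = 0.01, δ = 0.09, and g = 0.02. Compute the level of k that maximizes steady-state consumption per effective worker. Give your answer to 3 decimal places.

k_gold ≈ 3.702

n + g + δ = 0.01 + 0.02 + 0.09 = 0.12.
Golden rule sets MPK = n+g+δ: 0.3·k^(0.3−1) = 0.12, so k_gold = (0.3/0.12)^(1/0.7) ≈ 3.7024.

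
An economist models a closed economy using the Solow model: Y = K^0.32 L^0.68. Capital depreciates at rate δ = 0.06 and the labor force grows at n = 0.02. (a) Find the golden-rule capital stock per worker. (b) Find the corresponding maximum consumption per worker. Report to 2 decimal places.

(a) k_gold ≈ 7.68; (b) c_gold ≈ 1.31

n + δ = 0.02 + 0.06 = 0.08.
At the golden rule the marginal product of capital equals n+δ: 0.32·k^(0.32−1) = 0.08. Solving, k_gold = (0.32/0.08)^(1/0.68) ≈ 7.6804.
y_gold = 7.6804^0.32 ≈ 1.9201; c_gold = y_gold − 0.08·k_gold ≈ 1.3057.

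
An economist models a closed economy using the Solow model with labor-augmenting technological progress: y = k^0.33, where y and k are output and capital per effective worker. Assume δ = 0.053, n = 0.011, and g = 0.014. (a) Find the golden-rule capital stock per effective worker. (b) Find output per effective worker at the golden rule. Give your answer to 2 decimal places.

The effective depreciation rate is n + g + δ = 0.011 + 0.014 + 0.053 = 0.078.
Setting f'(k) = n+g+δ gives 0.33·k^(0.33−1) = 0.078, hence k_gold = (0.33/0.078)^(1/0.67) ≈ 8.6090.
y_gold = 8.6090^0.33 ≈ 2.0349.

(a) k_gold ≈ 8.61; (b) y_gold ≈ 2.03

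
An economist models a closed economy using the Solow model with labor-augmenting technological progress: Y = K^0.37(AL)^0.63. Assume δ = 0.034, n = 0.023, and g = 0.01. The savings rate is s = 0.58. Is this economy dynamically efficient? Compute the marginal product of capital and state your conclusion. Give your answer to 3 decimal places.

n + g + δ = 0.023 + 0.01 + 0.034 = 0.067.
Steady-state k*: s·k^0.37 = 0.067·k gives k* = (0.58/0.067)^(1/0.63) ≈ 30.7512.
MPK = 0.37·30.7512^(-0.63) ≈ 0.0427.
MPK < n+g+δ = 0.067, so the economy is dynamically inefficient (over-saving).

dynamically inefficient; MPK ≈ 0.043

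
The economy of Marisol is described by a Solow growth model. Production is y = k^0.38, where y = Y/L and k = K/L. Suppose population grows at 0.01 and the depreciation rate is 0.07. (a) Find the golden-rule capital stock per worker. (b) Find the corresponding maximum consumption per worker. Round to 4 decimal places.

Break-even investment rate: n + δ = 0.01 + 0.07 = 0.08.
Setting f'(k) = n+δ gives 0.38·k^(0.38−1) = 0.08, hence k_gold = (0.38/0.08)^(1/0.62) ≈ 12.3436.
y_gold = 12.3436^0.38 ≈ 2.5986; c_gold = y_gold − 0.08·k_gold ≈ 1.6112.

(a) k_gold ≈ 12.3436; (b) c_gold ≈ 1.6112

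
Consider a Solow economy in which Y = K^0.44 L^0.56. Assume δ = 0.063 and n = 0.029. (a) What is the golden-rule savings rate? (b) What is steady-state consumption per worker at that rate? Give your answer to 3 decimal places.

(a) s_gold = 0.440; (b) c_gold ≈ 1.915

Break-even investment rate: n + δ = 0.029 + 0.063 = 0.092.
For Cobb-Douglas, s_gold equals capital's share: s_gold = 0.44.
Golden rule sets MPK = n+δ: 0.44·k^(0.44−1) = 0.092, so k_gold = (0.44/0.092)^(1/0.56) ≈ 16.3564.
y_gold = 16.3564^0.44 ≈ 3.4200; c_gold = (1−0.44)·y_gold ≈ 1.9152.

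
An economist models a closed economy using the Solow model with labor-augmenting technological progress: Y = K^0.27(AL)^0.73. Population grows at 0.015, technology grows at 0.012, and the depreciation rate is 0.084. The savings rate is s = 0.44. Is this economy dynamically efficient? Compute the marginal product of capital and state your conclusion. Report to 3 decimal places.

The effective depreciation rate is n + g + δ = 0.015 + 0.012 + 0.084 = 0.111.
Steady-state k*: s·k^0.27 = 0.111·k gives k* = (0.44/0.111)^(1/0.73) ≈ 6.5971.
MPK = 0.27·6.5971^(-0.73) ≈ 0.0681.
MPK < n+g+δ = 0.111, so the economy is dynamically inefficient (over-saving).

dynamically inefficient; MPK ≈ 0.068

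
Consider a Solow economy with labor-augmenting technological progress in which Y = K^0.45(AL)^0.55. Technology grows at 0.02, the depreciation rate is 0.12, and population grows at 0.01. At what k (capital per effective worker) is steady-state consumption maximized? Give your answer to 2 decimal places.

k_gold ≈ 7.37

Break-even investment rate: n + g + δ = 0.01 + 0.02 + 0.12 = 0.15.
At the golden rule the marginal product of capital equals n+g+δ: 0.45·k^(0.45−1) = 0.15. Solving, k_gold = (0.45/0.15)^(1/0.55) ≈ 7.3704.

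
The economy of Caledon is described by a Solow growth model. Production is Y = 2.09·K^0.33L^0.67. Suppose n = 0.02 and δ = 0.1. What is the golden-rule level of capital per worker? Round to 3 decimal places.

k_gold ≈ 13.600

n + δ = 0.02 + 0.1 = 0.12.
Golden rule sets MPK = n+δ: 0.33·2.09·k^(0.33−1) = 0.12, so k_gold = (0.33·2.09/0.12)^(1/0.67) ≈ 13.6004.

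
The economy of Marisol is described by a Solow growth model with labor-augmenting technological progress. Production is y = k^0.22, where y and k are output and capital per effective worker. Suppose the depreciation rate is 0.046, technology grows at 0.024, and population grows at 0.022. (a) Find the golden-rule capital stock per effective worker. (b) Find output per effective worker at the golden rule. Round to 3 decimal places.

n + g + δ = 0.022 + 0.024 + 0.046 = 0.092.
Setting f'(k) = n+g+δ gives 0.22·k^(0.22−1) = 0.092, hence k_gold = (0.22/0.092)^(1/0.78) ≈ 3.0579.
y_gold = 3.0579^0.22 ≈ 1.2788.

(a) k_gold ≈ 3.058; (b) y_gold ≈ 1.279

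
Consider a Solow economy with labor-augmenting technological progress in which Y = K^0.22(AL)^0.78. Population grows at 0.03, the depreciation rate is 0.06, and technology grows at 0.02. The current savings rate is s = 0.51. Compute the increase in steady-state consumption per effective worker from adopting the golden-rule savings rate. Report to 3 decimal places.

Capital per effective worker breaks even when investment replaces (n + g + δ)·k; here n + g + δ = 0.11.
Current steady state (s = 0.51): k* = (0.51/0.11)^(1/0.78) ≈ 7.1462, y* = 7.1462^0.22 ≈ 1.5413, c* = (1−0.51)·1.5413 ≈ 0.7553.
At the golden rule the marginal product of capital equals n+g+δ: 0.22·k^(0.22−1) = 0.11. Solving, k_gold = (0.22/0.11)^(1/0.78) ≈ 2.4318.
y_gold = 2.4318^0.22 ≈ 1.2159, c_gold = y_gold − 0.11·k_gold ≈ 0.9484.
Gain: Δc = 0.9484 − 0.7553 ≈ 0.1932.

Δc ≈ 0.193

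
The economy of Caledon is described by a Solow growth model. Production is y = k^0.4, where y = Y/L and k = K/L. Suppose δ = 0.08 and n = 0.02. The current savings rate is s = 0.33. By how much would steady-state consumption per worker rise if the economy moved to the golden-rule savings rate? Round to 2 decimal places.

The effective depreciation rate is n + δ = 0.02 + 0.08 = 0.1.
Current steady state (s = 0.33): k* = (0.33/0.1)^(1/0.6) ≈ 7.3146, y* = 7.3146^0.4 ≈ 2.2165, c* = (1−0.33)·2.2165 ≈ 1.4851.
Maximizing c = f(k) − (n+δ)·k gives f'(k) = n+δ, i.e. 0.4·k^(0.4−1) = 0.1, so k_gold = (0.4/0.1)^(1/0.6) ≈ 10.0794.
y_gold = 10.0794^0.4 ≈ 2.5198, c_gold = y_gold − 0.1·k_gold ≈ 1.5119.
Gain: Δc = 1.5119 − 1.4851 ≈ 0.0268.

Δc ≈ 0.03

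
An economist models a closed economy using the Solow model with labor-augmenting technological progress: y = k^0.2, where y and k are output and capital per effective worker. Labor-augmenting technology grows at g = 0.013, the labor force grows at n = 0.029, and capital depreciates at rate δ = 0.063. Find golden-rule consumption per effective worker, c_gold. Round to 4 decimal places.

c_gold ≈ 0.9398

n + g + δ = 0.029 + 0.013 + 0.063 = 0.105.
Maximizing c = f(k) − (n+g+δ)·k gives f'(k) = n+g+δ, i.e. 0.2·k^(0.2−1) = 0.105, so k_gold = (0.2/0.105)^(1/0.8) ≈ 2.2377.
y_gold = 2.2377^0.2 ≈ 1.1748.
c_gold = y_gold − (n+g+δ)·k_gold = 1.1748 − 0.105·2.2377 ≈ 0.9398.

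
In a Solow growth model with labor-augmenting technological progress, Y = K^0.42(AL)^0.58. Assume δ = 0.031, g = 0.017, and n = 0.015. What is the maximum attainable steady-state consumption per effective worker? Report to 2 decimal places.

Capital per effective worker breaks even when investment replaces (n + g + δ)·k; here n + g + δ = 0.063.
Maximizing c = f(k) − (n+g+δ)·k gives f'(k) = n+g+δ, i.e. 0.42·k^(0.42−1) = 0.063, so k_gold = (0.42/0.063)^(1/0.58) ≈ 26.3349.
y_gold = 26.3349^0.42 ≈ 3.9502.
c_gold = y_gold − (n+g+δ)·k_gold = 3.9502 − 0.063·26.3349 ≈ 2.2911.

c_gold ≈ 2.29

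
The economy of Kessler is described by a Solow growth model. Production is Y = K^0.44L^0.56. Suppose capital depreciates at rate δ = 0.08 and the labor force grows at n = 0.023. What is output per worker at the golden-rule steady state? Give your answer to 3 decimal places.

y_gold ≈ 3.130

The effective depreciation rate is n + δ = 0.023 + 0.08 = 0.103.
At the golden rule the marginal product of capital equals n+δ: 0.44·k^(0.44−1) = 0.103. Solving, k_gold = (0.44/0.103)^(1/0.56) ≈ 13.3690.
Output: y_gold = k_gold^0.44 = 13.3690^0.44 ≈ 3.1296.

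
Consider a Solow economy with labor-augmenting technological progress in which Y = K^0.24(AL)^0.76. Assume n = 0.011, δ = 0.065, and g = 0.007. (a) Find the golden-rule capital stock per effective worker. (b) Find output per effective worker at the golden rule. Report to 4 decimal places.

(a) k_gold ≈ 4.0435; (b) y_gold ≈ 1.3984

The effective depreciation rate is n + g + δ = 0.011 + 0.007 + 0.065 = 0.083.
Golden rule sets MPK = n+g+δ: 0.24·k^(0.24−1) = 0.083, so k_gold = (0.24/0.083)^(1/0.76) ≈ 4.0435.
y_gold = 4.0435^0.24 ≈ 1.3984.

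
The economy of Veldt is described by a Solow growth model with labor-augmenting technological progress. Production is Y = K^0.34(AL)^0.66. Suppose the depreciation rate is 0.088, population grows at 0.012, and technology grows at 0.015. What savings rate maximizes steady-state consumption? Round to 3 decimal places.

s_gold = 0.340

The effective depreciation rate is n + g + δ = 0.012 + 0.015 + 0.088 = 0.115.
At the golden rule MPK = n+g+δ, and in any Cobb-Douglas steady state s = (n+g+δ)·k/y = MPK·k/y = capital's share 0.34.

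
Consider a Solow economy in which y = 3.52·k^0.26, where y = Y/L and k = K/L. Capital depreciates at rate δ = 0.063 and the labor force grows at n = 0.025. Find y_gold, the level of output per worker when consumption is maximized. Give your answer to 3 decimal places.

y_gold ≈ 8.015

n + δ = 0.025 + 0.063 = 0.088.
Setting f'(k) = n+δ gives 0.26·3.52·k^(0.26−1) = 0.088, hence k_gold = (0.26·3.52/0.088)^(1/0.74) ≈ 23.6793.
Output: y_gold = 3.52·k_gold^0.26 = 3.52·23.6793^0.26 ≈ 8.0145.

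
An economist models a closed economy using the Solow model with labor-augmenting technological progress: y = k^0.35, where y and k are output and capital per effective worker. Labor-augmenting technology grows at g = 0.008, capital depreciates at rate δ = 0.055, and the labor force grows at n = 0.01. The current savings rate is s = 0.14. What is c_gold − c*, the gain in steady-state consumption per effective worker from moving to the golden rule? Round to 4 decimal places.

Δc ≈ 0.2905

Capital per effective worker breaks even when investment replaces (n + g + δ)·k; here n + g + δ = 0.073.
Current steady state (s = 0.14): k* = (0.14/0.073)^(1/0.65) ≈ 2.7232, y* = 2.7232^0.35 ≈ 1.4200, c* = (1−0.14)·1.4200 ≈ 1.2212.
At the golden rule the marginal product of capital equals n+g+δ: 0.35·k^(0.35−1) = 0.073. Solving, k_gold = (0.35/0.073)^(1/0.65) ≈ 11.1507.
y_gold = 11.1507^0.35 ≈ 2.3257, c_gold = y_gold − 0.073·k_gold ≈ 1.5117.
Gain: Δc = 1.5117 − 1.2212 ≈ 0.2905.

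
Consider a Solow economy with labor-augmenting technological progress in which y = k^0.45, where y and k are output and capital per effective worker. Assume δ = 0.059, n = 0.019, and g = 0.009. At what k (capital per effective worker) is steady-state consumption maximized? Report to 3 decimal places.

k_gold ≈ 19.844

n + g + δ = 0.019 + 0.009 + 0.059 = 0.087.
At the golden rule the marginal product of capital equals n+g+δ: 0.45·k^(0.45−1) = 0.087. Solving, k_gold = (0.45/0.087)^(1/0.55) ≈ 19.8438.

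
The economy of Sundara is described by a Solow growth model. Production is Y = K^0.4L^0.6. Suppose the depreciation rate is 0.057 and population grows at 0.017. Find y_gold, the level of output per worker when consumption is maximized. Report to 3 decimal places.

Capital per worker breaks even when investment replaces (n + δ)·k; here n + δ = 0.074.
At the golden rule the marginal product of capital equals n+δ: 0.4·k^(0.4−1) = 0.074. Solving, k_gold = (0.4/0.074)^(1/0.6) ≈ 16.6487.
Output: y_gold = k_gold^0.4 = 16.6487^0.4 ≈ 3.0800.

y_gold ≈ 3.080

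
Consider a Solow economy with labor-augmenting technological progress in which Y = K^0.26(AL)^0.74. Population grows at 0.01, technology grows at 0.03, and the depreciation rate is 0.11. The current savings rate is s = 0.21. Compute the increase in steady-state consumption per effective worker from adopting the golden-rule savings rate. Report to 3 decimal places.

Δc ≈ 0.009

n + g + δ = 0.01 + 0.03 + 0.11 = 0.15.
Current steady state (s = 0.21): k* = (0.21/0.15)^(1/0.74) ≈ 1.5757, y* = 1.5757^0.26 ≈ 1.1255, c* = (1−0.21)·1.1255 ≈ 0.8891.
Golden rule sets MPK = n+g+δ: 0.26·k^(0.26−1) = 0.15, so k_gold = (0.26/0.15)^(1/0.74) ≈ 2.1029.
y_gold = 2.1029^0.26 ≈ 1.2132, c_gold = y_gold − 0.15·k_gold ≈ 0.8978.
Gain: Δc = 0.8978 − 0.8891 ≈ 0.0086.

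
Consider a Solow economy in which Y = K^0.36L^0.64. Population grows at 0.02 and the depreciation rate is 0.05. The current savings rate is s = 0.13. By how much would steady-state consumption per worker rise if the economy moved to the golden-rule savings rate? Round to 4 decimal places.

Capital per worker breaks even when investment replaces (n + δ)·k; here n + δ = 0.07.
Current steady state (s = 0.13): k* = (0.13/0.07)^(1/0.64) ≈ 2.6307, y* = 2.6307^0.36 ≈ 1.4165, c* = (1−0.13)·1.4165 ≈ 1.2324.
Golden rule sets MPK = n+δ: 0.36·k^(0.36−1) = 0.07, so k_gold = (0.36/0.07)^(1/0.64) ≈ 12.9198.
y_gold = 12.9198^0.36 ≈ 2.5122, c_gold = y_gold − 0.07·k_gold ≈ 1.6078.
Gain: Δc = 1.6078 − 1.2324 ≈ 0.3754.

Δc ≈ 0.3754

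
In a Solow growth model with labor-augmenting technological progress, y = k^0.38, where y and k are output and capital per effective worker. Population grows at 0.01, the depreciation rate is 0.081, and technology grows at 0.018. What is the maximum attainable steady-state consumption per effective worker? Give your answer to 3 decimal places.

c_gold ≈ 1.333

Break-even investment rate: n + g + δ = 0.01 + 0.018 + 0.081 = 0.109.
Golden rule sets MPK = n+g+δ: 0.38·k^(0.38−1) = 0.109, so k_gold = (0.38/0.109)^(1/0.62) ≈ 7.4950.
y_gold = 7.4950^0.38 ≈ 2.1499.
c_gold = y_gold − (n+g+δ)·k_gold = 2.1499 − 0.109·7.4950 ≈ 1.3329.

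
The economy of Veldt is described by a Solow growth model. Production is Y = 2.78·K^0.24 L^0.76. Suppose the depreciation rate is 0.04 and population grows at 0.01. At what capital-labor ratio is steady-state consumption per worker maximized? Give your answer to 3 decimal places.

k_gold ≈ 30.244

Capital per worker breaks even when investment replaces (n + δ)·k; here n + δ = 0.05.
Setting f'(k) = n+δ gives 0.24·2.78·k^(0.24−1) = 0.05, hence k_gold = (0.24·2.78/0.05)^(1/0.76) ≈ 30.2440.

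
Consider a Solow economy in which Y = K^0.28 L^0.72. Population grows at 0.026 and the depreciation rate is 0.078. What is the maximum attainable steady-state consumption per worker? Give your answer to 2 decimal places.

Capital per worker breaks even when investment replaces (n + δ)·k; here n + δ = 0.104.
Golden rule sets MPK = n+δ: 0.28·k^(0.28−1) = 0.104, so k_gold = (0.28/0.104)^(1/0.72) ≈ 3.9573.
y_gold = 3.9573^0.28 ≈ 1.4698.
c_gold = y_gold − (n+δ)·k_gold = 1.4698 − 0.104·3.9573 ≈ 1.0583.

c_gold ≈ 1.06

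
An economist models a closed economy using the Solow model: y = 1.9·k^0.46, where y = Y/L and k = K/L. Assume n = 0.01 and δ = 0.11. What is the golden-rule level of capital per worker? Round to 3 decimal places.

k_gold ≈ 39.528

The effective depreciation rate is n + δ = 0.01 + 0.11 = 0.12.
Golden rule sets MPK = n+δ: 0.46·1.9·k^(0.46−1) = 0.12, so k_gold = (0.46·1.9/0.12)^(1/0.54) ≈ 39.5283.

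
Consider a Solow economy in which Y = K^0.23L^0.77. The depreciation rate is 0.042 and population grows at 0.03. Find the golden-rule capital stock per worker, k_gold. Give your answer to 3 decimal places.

Capital per worker breaks even when investment replaces (n + δ)·k; here n + δ = 0.072.
Setting f'(k) = n+δ gives 0.23·k^(0.23−1) = 0.072, hence k_gold = (0.23/0.072)^(1/0.77) ≈ 4.5192.

k_gold ≈ 4.519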